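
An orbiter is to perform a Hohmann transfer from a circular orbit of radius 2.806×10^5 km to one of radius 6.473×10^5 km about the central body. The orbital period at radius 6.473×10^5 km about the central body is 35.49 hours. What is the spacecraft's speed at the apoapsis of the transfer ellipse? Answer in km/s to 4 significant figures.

From Kepler's third law T² = 4π²r³/μ at r = 6.473×10^5 km, T = 35.49 hours = 35.49 × 3600 s = 1.27764×10^5 s: μ = 4π²r³/T² = 6.55933×10^8 km³/s².
Semi-major axis of the transfer orbit: a_t = (2.806×10^5 + 6.473×10^5)/2 = 4.6395×10^5 km.
At apoapsis, r = 6.473×10^5 km.
Vis-viva: v = √[μ(2/r − 1/a_t)] = √[6.55933×10^8 × (2/6.473×10^5 − 1/4.6395×10^5)] = 24.76 km/s.

v = 24.76 km/s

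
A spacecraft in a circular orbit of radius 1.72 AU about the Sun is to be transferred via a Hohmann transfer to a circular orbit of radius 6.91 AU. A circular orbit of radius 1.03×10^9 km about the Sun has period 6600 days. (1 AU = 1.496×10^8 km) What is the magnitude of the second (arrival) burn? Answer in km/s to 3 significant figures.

From Kepler's third law T² = 4π²r³/μ at r = 1.03×10^9 km, T = 6600 days = 6600 × 86400 s = 5.7024×10^8 s: μ = 4π²r³/T² = 1.32665×10^11 km³/s².
In km: r₁ = 1.72 × 1.496×10^8 = 2.57312×10^8 km; r₂ = 6.91 × 1.496×10^8 = 1.033736×10^9 km.
Transfer-ellipse semi-major axis a_t = (r₁ + r₂)/2 = (2.57312×10^8 + 1.033736×10^9)/2 = 6.45524×10^8 km.
Circular speed at r = 1.033736×10^9 km: v_c = √(μ/r) = 11.3285 km/s.
Transfer-orbit speed at the same r (vis-viva, a = a_t): v_t = √[μ(2/r − 1/a_t)] = 7.15232 km/s.
Δv₂ = |v_t − v_c| = |7.15232 − 11.3285| = 4.176 km/s.

Δv₂ = 4.18 km/s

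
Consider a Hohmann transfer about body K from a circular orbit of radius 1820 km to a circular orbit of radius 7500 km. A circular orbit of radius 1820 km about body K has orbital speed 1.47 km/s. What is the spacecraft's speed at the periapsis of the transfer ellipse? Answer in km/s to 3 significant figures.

From the circular-orbit relation v² = μ/r at r = 1820 km: μ = v²r = (1.47)² × 1820 = 3932.84 km³/s².
The Hohmann ellipse has a_t = (r₁ + r₂)/2 = 4660 km.
The periapsis of the transfer ellipse is at r = 1820 km.
Applying v² = μ(2/r − 1/a_t): v = 1.865 km/s.

v = 1.86 km/s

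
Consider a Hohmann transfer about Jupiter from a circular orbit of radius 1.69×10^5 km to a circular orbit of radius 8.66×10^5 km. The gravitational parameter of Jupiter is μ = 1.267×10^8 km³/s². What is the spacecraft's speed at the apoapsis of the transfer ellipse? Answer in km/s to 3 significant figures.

Transfer-ellipse semi-major axis a_t = (r₁ + r₂)/2 = (1.690×10^5 + 8.660×10^5)/2 = 5.175×10^5 km.
The apoapsis of the transfer ellipse is at r = 8.660×10^5 km.
Vis-viva: v = √[μ(2/r − 1/a_t)] = √[1.267×10^8 × (2/8.660×10^5 − 1/5.175×10^5)] = 6.912 km/s.

v = 6.91 km/s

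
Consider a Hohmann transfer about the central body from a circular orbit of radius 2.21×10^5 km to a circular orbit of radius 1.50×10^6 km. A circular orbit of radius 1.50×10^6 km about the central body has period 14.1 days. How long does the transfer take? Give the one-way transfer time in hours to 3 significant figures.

t = 73.5 hours

From Kepler's third law T² = 4π²r³/μ at r = 1.50×10^6 km, T = 14.1 days = 14.1 × 86400 s = 1.21824×10^6 s: μ = 4π²r³/T² = 8.97776×10^7 km³/s².
Transfer-ellipse semi-major axis a_t = (r₁ + r₂)/2 = (2.210×10^5 + 1.500×10^6)/2 = 8.605×10^5 km.
By Kepler's third law the transfer-orbit period is T = 2π√(a_t³/μ), so t = T/2 = 2.647×10^5 s.
Converting: 2.647×10^5 s ÷ 3600 s/hour = 73.5 hours.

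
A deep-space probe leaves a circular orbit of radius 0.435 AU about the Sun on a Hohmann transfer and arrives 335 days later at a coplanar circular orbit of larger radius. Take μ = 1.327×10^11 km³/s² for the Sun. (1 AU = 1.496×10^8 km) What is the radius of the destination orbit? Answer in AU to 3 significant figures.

r₂ = 2.56 AU

In km: r₁ = 0.435 × 1.496×10^8 = 6.5076×10^7 km.
Transfer time t = 335 days = 2.8944×10^7 s, and t = π√(a_t³/μ).
So a_t = (μ t²/π²)^(1/3) = (1.327×10^11 × (2.8944×10^7)² / π²)^(1/3) = 2.2416×10^8 km.
Since a_t = (r₁ + r₂)/2, r₂ = 2a_t − r₁ = 2×2.2416×10^8 − 6.5076×10^7 = 3.83244×10^8 km.
In AU: r₂ = 3.83244×10^8 / 1.496×10^8 = 2.56 AU.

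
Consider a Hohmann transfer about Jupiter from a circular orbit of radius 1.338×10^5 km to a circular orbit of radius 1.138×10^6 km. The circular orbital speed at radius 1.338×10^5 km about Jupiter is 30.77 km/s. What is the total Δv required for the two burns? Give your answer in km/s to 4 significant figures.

Δv = 16.10 km/s

From the circular-orbit relation v² = μ/r at r = 1.338×10^5 km: μ = v²r = (30.77)² × 1.338×10^5 = 1.26681×10^8 km³/s².
Transfer-ellipse semi-major axis a_t = (r₁ + r₂)/2 = (1.338×10^5 + 1.138×10^6)/2 = 6.359×10^5 km.
Circular speed at r₁: v₁ = √(μ/r₁) = √(1.26681×10^8/1.338×10^5) = 30.77 km/s.
On the transfer ellipse at r₁, vis-viva gives v_p = √[μ(2/r₁ − 1/a_t)] = 41.16 km/s.
First burn Δv₁ = |v_p − v₁| = 10.39 km/s.
Circular speed at r₂: v₂ = √(μ/r₂) = 10.551 km/s.
Transfer-orbit speed at r₂: v_a = √[μ(2/r₂ − 1/a_t)] = 4.8397 km/s.
Second burn Δv₂ = |v₂ − v_a| = 5.711 km/s.
Δv = Δv₁ + Δv₂ = 10.39 + 5.711 = 16.10 km/s.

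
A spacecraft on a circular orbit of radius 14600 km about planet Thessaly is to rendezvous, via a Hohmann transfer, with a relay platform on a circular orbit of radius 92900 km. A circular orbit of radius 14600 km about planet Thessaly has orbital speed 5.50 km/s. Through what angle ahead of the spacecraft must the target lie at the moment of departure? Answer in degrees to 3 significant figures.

From the circular-orbit relation v² = μ/r at r = 14600 km: μ = v²r = (5.50)² × 14600 = 4.41650×10^5 km³/s².
Transfer-ellipse semi-major axis a_t = (r₁ + r₂)/2 = (14600 + 92900)/2 = 53750 km.
The half-period of the transfer ellipse is t = π√(a_t³/μ) = 58910 s.
Target angular speed ω₂ = √(μ/r₂³) = 2.347×10^-5 rad/s.
Angle swept by the target during transfer: ω₂·t = 1.3826 rad = 79.22°.
Arrival is 180° from departure on the ellipse, so φ = 180° − 79.22° = 101°.

φ = 101°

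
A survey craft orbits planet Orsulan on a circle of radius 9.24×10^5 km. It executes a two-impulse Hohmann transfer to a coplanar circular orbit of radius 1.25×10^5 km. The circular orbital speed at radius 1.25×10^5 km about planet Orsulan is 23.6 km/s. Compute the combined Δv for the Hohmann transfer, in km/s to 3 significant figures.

Δv = 12.2 km/s

From the circular-orbit relation v² = μ/r at r = 1.25×10^5 km: μ = v²r = (23.6)² × 1.25×10^5 = 6.96200×10^7 km³/s².
Transfer-ellipse semi-major axis a_t = (r₁ + r₂)/2 = (9.240×10^5 + 1.250×10^5)/2 = 5.245×10^5 km.
At r₁ the circular-orbit speed is v₁ = √(μ/r₁) = 8.6802 km/s.
On the transfer ellipse at r₁, v² = μ(2/r − 1/a) gives v_a = √[μ(2/r₁ − 1/a_t)] = 4.2375 km/s.
First burn Δv₁ = |v_a − v₁| = 4.443 km/s.
Circular speed at r₂: v₂ = √(μ/r₂) = 23.600 km/s.
Transfer-orbit speed at r₂: v_p = √[μ(2/r₂ − 1/a_t)] = 31.324 km/s.
Second burn Δv₂ = |v₂ − v_p| = 7.724 km/s.
Total Δv = Δv₁ + Δv₂ = 12.17 km/s.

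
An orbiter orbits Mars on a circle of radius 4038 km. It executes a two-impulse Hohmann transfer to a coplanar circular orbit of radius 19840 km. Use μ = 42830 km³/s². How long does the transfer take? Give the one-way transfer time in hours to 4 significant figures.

t = 5.501 hours

Transfer-ellipse semi-major axis a_t = (r₁ + r₂)/2 = (4038 + 19840)/2 = 11939 km.
Half the transfer-orbit period gives t = π√(a_t³/μ) = 19803 s.
Converting: 19803 s ÷ 3600 s/hour = 5.501 hours.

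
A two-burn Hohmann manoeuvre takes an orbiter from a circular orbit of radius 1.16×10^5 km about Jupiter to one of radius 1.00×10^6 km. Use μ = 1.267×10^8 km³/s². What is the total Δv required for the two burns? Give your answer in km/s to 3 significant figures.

Δv = 17.3 km/s

Semi-major axis of the transfer orbit: a_t = (1.160×10^5 + 1.000×10^6)/2 = 5.580×10^5 km.
Circular speed at r₁: v₁ = √(μ/r₁) = √(1.267×10^8/1.160×10^5) = 33.049 km/s.
On the transfer ellipse at r₁, vis-viva equation gives v_p = √[μ(2/r₁ − 1/a_t)] = 44.243 km/s.
First burn Δv₁ = |v_p − v₁| = 11.194 km/s.
At r₂, v₂ = √(μ/r₂) = 11.2561 km/s.
Transfer-orbit speed at r₂: v_a = √[μ(2/r₂ − 1/a_t)] = 5.13216 km/s.
Second burn Δv₂ = |v₂ − v_a| = 6.1239 km/s.
Δv = Δv₁ + Δv₂ = 11.194 + 6.1239 = 17.32 km/s.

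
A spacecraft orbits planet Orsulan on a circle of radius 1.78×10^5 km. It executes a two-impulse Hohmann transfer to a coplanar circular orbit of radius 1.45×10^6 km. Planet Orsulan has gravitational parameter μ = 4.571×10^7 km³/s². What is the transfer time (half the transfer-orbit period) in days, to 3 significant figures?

t = 3.95 days

Transfer-ellipse semi-major axis a_t = (r₁ + r₂)/2 = (1.780×10^5 + 1.450×10^6)/2 = 8.140×10^5 km.
Transfer time t = π√(a_t³/μ) = π√((8.140×10^5)³ / 4.571×10^7) = 3.413×10^5 s.
Converting: 3.413×10^5 s ÷ 86400 s/day = 3.95 days.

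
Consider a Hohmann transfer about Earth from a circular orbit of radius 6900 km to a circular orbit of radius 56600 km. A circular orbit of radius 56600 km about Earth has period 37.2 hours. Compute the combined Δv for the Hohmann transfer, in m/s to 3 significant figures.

Δv = 3970 m/s

From Kepler's third law T² = 4π²r³/μ at r = 56600 km, T = 37.2 hours = 37.2 × 3600 s = 1.3392×10^5 s: μ = 4π²r³/T² = 3.99133×10^5 km³/s².
Transfer-ellipse semi-major axis a_t = (r₁ + r₂)/2 = (6900 + 56600)/2 = 31750 km.
At r₁ the circular-orbit speed is v₁ = √(μ/r₁) = 7.6056 km/s.
On the transfer ellipse at r₁, v² = μ(2/r − 1/a) gives v_p = √[μ(2/r₁ − 1/a_t)] = 10.155 km/s.
First burn Δv₁ = |v_p − v₁| = 2.549 km/s.
Circular speed at r₂: v₂ = √(μ/r₂) = 2.656 km/s.
Transfer-orbit speed at r₂: v_a = √[μ(2/r₂ − 1/a_t)] = 1.238 km/s.
Second burn Δv₂ = |v₂ − v_a| = 1.418 km/s.
Total Δv = Δv₁ + Δv₂ = 3.967 km/s.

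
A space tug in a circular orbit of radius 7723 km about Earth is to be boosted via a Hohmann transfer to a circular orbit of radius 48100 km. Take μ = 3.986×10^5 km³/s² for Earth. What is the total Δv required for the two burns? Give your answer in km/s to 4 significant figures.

Δv = 3.611 km/s

The Hohmann ellipse has a_t = (r₁ + r₂)/2 = 27911.5 km.
At r₁ the circular-orbit speed is v₁ = √(μ/r₁) = 7.184 km/s.
On the transfer ellipse at r₁, v² = μ(2/r − 1/a) gives v_p = √[μ(2/r₁ − 1/a_t)] = 9.431 km/s.
First burn Δv₁ = |v_p − v₁| = 2.247 km/s.
Circular speed at r₂: v₂ = √(μ/r₂) = 2.87870 km/s.
Transfer-orbit speed at r₂: v_a = √[μ(2/r₂ − 1/a_t)] = 1.51425 km/s.
Second burn Δv₂ = |v₂ − v_a| = 1.364 km/s.
Total Δv = Δv₁ + Δv₂ = 3.611 km/s.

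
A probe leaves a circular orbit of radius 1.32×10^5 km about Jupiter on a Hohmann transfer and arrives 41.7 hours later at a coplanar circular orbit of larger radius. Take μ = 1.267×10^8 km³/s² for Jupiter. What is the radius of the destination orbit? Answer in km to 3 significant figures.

r₂ = 1.19×10^6 km

Transfer time t = 41.7 hours = 1.5012×10^5 s, and t = π√(a_t³/μ).
So a_t = (μ t²/π²)^(1/3) = (1.267×10^8 × (1.5012×10^5)² / π²)^(1/3) = 6.6138×10^5 km.
Since a_t = (r₁ + r₂)/2, r₂ = 2a_t − r₁ = 2×6.6138×10^5 − 1.320×10^5 = 1.19076×10^6 km.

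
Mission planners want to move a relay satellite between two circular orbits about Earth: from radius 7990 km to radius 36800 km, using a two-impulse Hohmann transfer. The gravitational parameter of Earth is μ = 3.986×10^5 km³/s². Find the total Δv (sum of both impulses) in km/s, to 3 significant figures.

Transfer-ellipse semi-major axis a_t = (r₁ + r₂)/2 = (7990 + 36800)/2 = 22395 km.
Circular speed at r₁: v₁ = √(μ/r₁) = √(3.986×10^5/7990) = 7.063 km/s.
On the transfer ellipse at r₁, v² = μ(2/r − 1/a) gives v_p = √[μ(2/r₁ − 1/a_t)] = 9.054 km/s.
First burn Δv₁ = |v_p − v₁| = 1.991 km/s.
Circular speed at r₂: v₂ = √(μ/r₂) = 3.291 km/s.
Transfer-orbit speed at r₂: v_a = √[μ(2/r₂ − 1/a_t)] = 1.966 km/s.
Second burn Δv₂ = |v₂ − v_a| = 1.325 km/s.
Total Δv = Δv₁ + Δv₂ = 3.316 km/s.

Δv = 3.32 km/s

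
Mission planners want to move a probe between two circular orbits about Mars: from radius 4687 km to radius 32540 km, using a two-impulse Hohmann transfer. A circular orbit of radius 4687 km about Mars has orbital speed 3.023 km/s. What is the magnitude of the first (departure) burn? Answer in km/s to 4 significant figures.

Δv₁ = 0.9740 km/s

From the circular-orbit relation v² = μ/r at r = 4687 km: μ = v²r = (3.023)² × 4687 = 42832.3 km³/s².
Semi-major axis of the transfer orbit: a_t = (4687 + 32540)/2 = 18613.5 km.
On the circular orbit at r = 4687 km, v_c = √(μ/r) = 3.023 km/s.
Transfer-orbit speed at the same r (vis-viva, a = a_t): v_t = √[μ(2/r − 1/a_t)] = 3.997 km/s.
Δv₁ = |v_t − v_c| = |3.997 − 3.023| = 0.9740 km/s.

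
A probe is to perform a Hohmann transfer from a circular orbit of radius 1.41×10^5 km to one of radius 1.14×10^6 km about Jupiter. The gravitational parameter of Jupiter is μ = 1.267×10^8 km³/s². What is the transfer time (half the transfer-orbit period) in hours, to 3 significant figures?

Transfer-ellipse semi-major axis a_t = (r₁ + r₂)/2 = (1.410×10^5 + 1.140×10^6)/2 = 6.405×10^5 km.
Half the transfer-orbit period gives t = π√(a_t³/μ) = 1.4307×10^5 s.
Converting: 1.4307×10^5 s ÷ 3600 s/hour = 39.7 hours.

t = 39.7 hours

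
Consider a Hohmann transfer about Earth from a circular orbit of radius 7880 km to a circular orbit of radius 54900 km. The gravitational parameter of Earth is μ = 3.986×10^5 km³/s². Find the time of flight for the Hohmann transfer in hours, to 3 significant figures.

t = 7.69 hours

The Hohmann ellipse has a_t = (r₁ + r₂)/2 = 31390 km.
Transfer time t = π√(a_t³/μ) = π√((31390)³ / 3.986×10^5) = 27670 s.
Converting: 27670 s ÷ 3600 s/hour = 7.69 hours.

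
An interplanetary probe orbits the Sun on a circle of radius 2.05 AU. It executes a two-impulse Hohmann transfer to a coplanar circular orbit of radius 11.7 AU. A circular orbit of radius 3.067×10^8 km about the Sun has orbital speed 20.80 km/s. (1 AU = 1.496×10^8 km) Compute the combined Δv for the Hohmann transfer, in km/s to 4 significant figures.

Δv = 10.29 km/s

From the circular-orbit relation v² = μ/r at r = 3.067×10^8 km: μ = v²r = (20.80)² × 3.067×10^8 = 1.32691×10^11 km³/s².
In km: r₁ = 2.05 × 1.496×10^8 = 3.0668×10^8 km; r₂ = 11.7 × 1.496×10^8 = 1.75032×10^9 km.
Transfer-ellipse semi-major axis a_t = (r₁ + r₂)/2 = (3.0668×10^8 + 1.75032×10^9)/2 = 1.0285×10^9 km.
At r₁ the circular-orbit speed is v₁ = √(μ/r₁) = 20.8007 km/s.
Transfer-orbit speed at r₁ (vis-viva): v_p = √[μ(2/r₁ − 1/a_t)] = 27.1353 km/s.
First burn Δv₁ = |v_p − v₁| = 6.335 km/s.
At r₂, v₂ = √(μ/r₂) = 8.7069 km/s.
Transfer-orbit speed at r₂: v_a = √[μ(2/r₂ − 1/a_t)] = 4.7545 km/s.
Second burn Δv₂ = |v₂ − v_a| = 3.952 km/s.
Δv = Δv₁ + Δv₂ = 6.335 + 3.952 = 10.29 km/s.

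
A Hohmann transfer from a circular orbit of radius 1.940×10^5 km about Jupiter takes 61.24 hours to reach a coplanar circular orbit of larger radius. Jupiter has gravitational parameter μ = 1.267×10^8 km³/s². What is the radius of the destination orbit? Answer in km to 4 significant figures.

Transfer time t = 61.24 hours = 2.20464×10^5 s, and t = π√(a_t³/μ).
So a_t = (μ t²/π²)^(1/3) = (1.267×10^8 × (2.20464×10^5)² / π²)^(1/3) = 8.5451×10^5 km.
Since a_t = (r₁ + r₂)/2, r₂ = 2a_t − r₁ = 2×8.5451×10^5 − 1.940×10^5 = 1.51502×10^6 km.

r₂ = 1.515×10^6 km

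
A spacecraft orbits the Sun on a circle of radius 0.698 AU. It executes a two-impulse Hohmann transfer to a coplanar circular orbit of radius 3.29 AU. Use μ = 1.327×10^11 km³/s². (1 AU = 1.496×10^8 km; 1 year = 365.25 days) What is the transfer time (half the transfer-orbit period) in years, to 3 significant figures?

t = 1.41 years

In km: r₁ = 0.698 × 1.496×10^8 = 1.044208×10^8 km; r₂ = 3.29 × 1.496×10^8 = 4.92184×10^8 km.
The Hohmann ellipse has a_t = (r₁ + r₂)/2 = 2.983024×10^8 km.
Transfer time t = π√(a_t³/μ) = π√((2.983024×10^8)³ / 1.327×10^11) = 4.443×10^7 s.
Converting: 4.443×10^7 s ÷ 3.15576×10^7 s/year (365.25 × 86400) = 1.41 years.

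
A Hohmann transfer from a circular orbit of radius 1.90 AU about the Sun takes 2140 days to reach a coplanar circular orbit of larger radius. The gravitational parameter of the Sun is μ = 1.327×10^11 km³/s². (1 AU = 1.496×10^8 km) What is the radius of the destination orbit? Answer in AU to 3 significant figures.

In km: r₁ = 1.90 × 1.496×10^8 = 2.8424×10^8 km.
Transfer time t = 2140 days = 1.84896×10^8 s, and t = π√(a_t³/μ).
So a_t = (μ t²/π²)^(1/3) = (1.327×10^11 × (1.84896×10^8)² / π²)^(1/3) = 7.7175×10^8 km.
Since a_t = (r₁ + r₂)/2, r₂ = 2a_t − r₁ = 2×7.7175×10^8 − 2.8424×10^8 = 1.25926×10^9 km.
In AU: r₂ = 1.25926×10^9 / 1.496×10^8 = 8.42 AU.

r₂ = 8.42 AU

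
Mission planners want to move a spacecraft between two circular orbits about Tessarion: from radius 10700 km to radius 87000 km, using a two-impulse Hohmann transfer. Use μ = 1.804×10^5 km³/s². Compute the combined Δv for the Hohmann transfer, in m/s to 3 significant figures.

The Hohmann ellipse has a_t = (r₁ + r₂)/2 = 48850 km.
At r₁ the circular-orbit speed is v₁ = √(μ/r₁) = 4.106 km/s.
Transfer-orbit speed at r₁ (vis-viva equation): v_p = √[μ(2/r₁ − 1/a_t)] = 5.480 km/s.
First burn Δv₁ = |v_p − v₁| = 1.374 km/s.
Circular speed at r₂: v₂ = √(μ/r₂) = 1.440 km/s.
Transfer-orbit speed at r₂: v_a = √[μ(2/r₂ − 1/a_t)] = 0.6739 km/s.
Second burn Δv₂ = |v₂ − v_a| = 0.7661 km/s.
Total Δv = Δv₁ + Δv₂ = 2.140 km/s.

Δv = 2140 m/s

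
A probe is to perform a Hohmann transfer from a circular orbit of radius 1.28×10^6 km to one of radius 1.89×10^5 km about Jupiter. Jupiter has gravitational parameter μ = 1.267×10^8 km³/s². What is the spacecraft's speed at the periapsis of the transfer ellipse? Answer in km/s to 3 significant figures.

Transfer-ellipse semi-major axis a_t = (r₁ + r₂)/2 = (1.280×10^6 + 1.890×10^5)/2 = 7.345×10^5 km.
At periapsis, r = 1.890×10^5 km.
Applying v² = μ(2/r − 1/a_t): v = 34.18 km/s.

v = 34.2 km/s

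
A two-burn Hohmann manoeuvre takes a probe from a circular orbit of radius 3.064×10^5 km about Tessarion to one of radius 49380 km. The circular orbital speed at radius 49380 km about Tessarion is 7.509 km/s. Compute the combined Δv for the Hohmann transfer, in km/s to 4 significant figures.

Δv = 3.772 km/s

From the circular-orbit relation v² = μ/r at r = 49380 km: μ = v²r = (7.509)² × 49380 = 2.78430×10^6 km³/s².
Transfer-ellipse semi-major axis a_t = (r₁ + r₂)/2 = (3.064×10^5 + 49380)/2 = 1.7789×10^5 km.
At r₁ the circular-orbit speed is v₁ = √(μ/r₁) = 3.014 km/s.
On the transfer ellipse at r₁, vis-viva equation gives v_a = √[μ(2/r₁ − 1/a_t)] = 1.588 km/s.
First burn Δv₁ = |v_a − v₁| = 1.426 km/s.
At r₂, v₂ = √(μ/r₂) = 7.509 km/s.
Transfer-orbit speed at r₂: v_p = √[μ(2/r₂ − 1/a_t)] = 9.855 km/s.
Second burn Δv₂ = |v₂ − v_p| = 2.346 km/s.
Δv = Δv₁ + Δv₂ = 1.426 + 2.346 = 3.772 km/s.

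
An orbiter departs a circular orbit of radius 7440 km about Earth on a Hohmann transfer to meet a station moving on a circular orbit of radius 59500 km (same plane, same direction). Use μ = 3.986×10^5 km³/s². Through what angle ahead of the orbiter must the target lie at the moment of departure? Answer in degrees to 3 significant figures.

The Hohmann ellipse has a_t = (r₁ + r₂)/2 = 33470 km.
The half-period of the transfer ellipse is t = π√(a_t³/μ) = 30470 s.
The target's mean motion on its circular orbit is ω₂ = √(μ/r₂³) = 4.350×10^-5 rad/s.
Angle swept by the target during transfer: ω₂·t = 1.3254 rad = 75.94°.
Arrival is 180° from departure on the ellipse, so φ = 180° − 75.94° = 104°.

φ = 104°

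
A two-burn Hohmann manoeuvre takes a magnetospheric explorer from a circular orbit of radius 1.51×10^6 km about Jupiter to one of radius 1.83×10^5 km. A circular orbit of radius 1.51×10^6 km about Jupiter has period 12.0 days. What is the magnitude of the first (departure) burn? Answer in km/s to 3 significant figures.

Δv₁ = 4.90 km/s

From Kepler's third law T² = 4π²r³/μ at r = 1.51×10^6 km, T = 12.0 days = 12.0 × 86400 s = 1.0368×10^6 s: μ = 4π²r³/T² = 1.26445×10^8 km³/s².
The Hohmann ellipse has a_t = (r₁ + r₂)/2 = 8.465×10^5 km.
Circular speed at r = 1.510×10^6 km: v_c = √(μ/r) = 9.151 km/s.
Vis-viva on the transfer ellipse at r = 1.510×10^6 km gives v_t = √[μ(2/r − 1/a_t)] = 4.255 km/s.
Δv₁ = |v_t − v_c| = |4.255 − 9.151| = 4.896 km/s.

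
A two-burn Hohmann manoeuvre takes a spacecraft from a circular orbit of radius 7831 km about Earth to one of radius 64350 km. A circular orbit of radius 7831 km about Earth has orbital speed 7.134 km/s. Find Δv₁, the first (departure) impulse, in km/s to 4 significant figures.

Δv₁ = 2.392 km/s

From the circular-orbit relation v² = μ/r at r = 7831 km: μ = v²r = (7.134)² × 7831 = 3.98551×10^5 km³/s².
Semi-major axis of the transfer orbit: a_t = (7831 + 64350)/2 = 36090.5 km.
On the circular orbit at r = 7831 km, v_c = √(μ/r) = 7.134 km/s.
Vis-viva on the transfer ellipse at r = 7831 km gives v_t = √[μ(2/r − 1/a_t)] = 9.526 km/s.
Δv₁ = |v_t − v_c| = |9.526 − 7.134| = 2.392 km/s.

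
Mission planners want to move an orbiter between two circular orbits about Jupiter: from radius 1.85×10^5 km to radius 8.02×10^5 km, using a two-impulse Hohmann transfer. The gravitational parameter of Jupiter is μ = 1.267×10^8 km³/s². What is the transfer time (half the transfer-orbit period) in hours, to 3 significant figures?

Semi-major axis of the transfer orbit: a_t = (1.850×10^5 + 8.020×10^5)/2 = 4.935×10^5 km.
Transfer time t = π√(a_t³/μ) = π√((4.935×10^5)³ / 1.267×10^8) = 96760 s.
Converting: 96760 s ÷ 3600 s/hour = 26.9 hours.

t = 26.9 hours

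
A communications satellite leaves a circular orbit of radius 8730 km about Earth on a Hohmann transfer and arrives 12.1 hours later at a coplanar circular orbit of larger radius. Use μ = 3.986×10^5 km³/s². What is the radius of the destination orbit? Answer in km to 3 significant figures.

Transfer time t = 12.1 hours = 43560 s, and t = π√(a_t³/μ).
So a_t = (μ t²/π²)^(1/3) = (3.986×10^5 × (43560)² / π²)^(1/3) = 42475 km.
Since a_t = (r₁ + r₂)/2, r₂ = 2a_t − r₁ = 2×42475 − 8730 = 76220 km.

r₂ = 76200 km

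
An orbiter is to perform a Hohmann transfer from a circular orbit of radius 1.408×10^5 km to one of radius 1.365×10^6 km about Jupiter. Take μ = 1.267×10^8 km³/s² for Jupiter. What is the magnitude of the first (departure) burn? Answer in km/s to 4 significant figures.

The Hohmann ellipse has a_t = (r₁ + r₂)/2 = 7.529×10^5 km.
Circular speed at r = 1.408×10^5 km: v_c = √(μ/r) = 30.00 km/s.
Transfer-orbit speed at the same r (vis-viva, a = a_t): v_t = √[μ(2/r − 1/a_t)] = 40.39 km/s.
Δv₁ = |v_t − v_c| = |40.39 − 30.00| = 10.39 km/s.

Δv₁ = 10.39 km/s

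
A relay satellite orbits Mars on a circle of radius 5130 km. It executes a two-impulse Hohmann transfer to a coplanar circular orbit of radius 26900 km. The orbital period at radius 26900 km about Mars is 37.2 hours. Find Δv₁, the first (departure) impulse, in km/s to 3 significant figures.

From Kepler's third law T² = 4π²r³/μ at r = 26900 km, T = 37.2 hours = 37.2 × 3600 s = 1.3392×10^5 s: μ = 4π²r³/T² = 42847.5 km³/s².
Transfer-ellipse semi-major axis a_t = (r₁ + r₂)/2 = (5130 + 26900)/2 = 16015 km.
Circular speed at r = 5130 km: v_c = √(μ/r) = 2.89004 km/s.
Transfer-orbit speed at the same r (vis-viva, a = a_t): v_t = √[μ(2/r − 1/a_t)] = 3.74556 km/s.
Δv₁ = |v_t − v_c| = |3.74556 − 2.89004| = 0.8555 km/s.

Δv₁ = 0.856 km/s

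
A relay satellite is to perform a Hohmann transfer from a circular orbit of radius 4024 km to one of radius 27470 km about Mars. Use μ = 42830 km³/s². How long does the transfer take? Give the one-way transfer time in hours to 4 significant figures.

Transfer-ellipse semi-major axis a_t = (r₁ + r₂)/2 = (4024 + 27470)/2 = 15747 km.
Half the transfer-orbit period gives t = π√(a_t³/μ) = 29996.6 s.
Converting: 29996.6 s ÷ 3600 s/hour = 8.332 hours.

t = 8.332 hours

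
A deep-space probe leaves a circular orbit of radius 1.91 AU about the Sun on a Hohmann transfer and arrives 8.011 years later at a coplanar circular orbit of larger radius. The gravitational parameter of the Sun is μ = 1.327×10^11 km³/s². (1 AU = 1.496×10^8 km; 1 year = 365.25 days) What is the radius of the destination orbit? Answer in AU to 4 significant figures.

In km: r₁ = 1.91 × 1.496×10^8 = 2.85736×10^8 km.
Transfer time t = 8.011 years × 365.25 × 86400 s = 2.528079336×10^8 s, and t = π√(a_t³/μ).
So a_t = (μ t²/π²)^(1/3) = (1.327×10^11 × (2.528079336×10^8)² / π²)^(1/3) = 9.5072×10^8 km.
Since a_t = (r₁ + r₂)/2, r₂ = 2a_t − r₁ = 2×9.5072×10^8 − 2.85736×10^8 = 1.615704×10^9 km.
In AU: r₂ = 1.615704×10^9 / 1.496×10^8 = 10.80 AU.

r₂ = 10.80 AU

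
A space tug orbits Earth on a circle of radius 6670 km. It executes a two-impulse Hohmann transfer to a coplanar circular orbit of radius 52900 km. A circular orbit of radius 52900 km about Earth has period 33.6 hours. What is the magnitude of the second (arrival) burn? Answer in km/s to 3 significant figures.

Δv₂ = 1.45 km/s

From Kepler's third law T² = 4π²r³/μ at r = 52900 km, T = 33.6 hours = 33.6 × 3600 s = 1.2096×10^5 s: μ = 4π²r³/T² = 3.99432×10^5 km³/s².
Semi-major axis of the transfer orbit: a_t = (6670 + 52900)/2 = 29785 km.
Circular speed at r = 52900 km: v_c = √(μ/r) = 2.748 km/s.
Vis-viva on the transfer ellipse at r = 52900 km gives v_t = √[μ(2/r − 1/a_t)] = 1.300 km/s.
Δv₂ = |v_t − v_c| = |1.300 − 2.748| = 1.448 km/s.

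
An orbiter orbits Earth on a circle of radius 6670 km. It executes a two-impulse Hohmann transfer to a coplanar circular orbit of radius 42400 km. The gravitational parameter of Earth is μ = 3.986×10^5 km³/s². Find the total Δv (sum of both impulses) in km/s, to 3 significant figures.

Δv = 3.90 km/s

The Hohmann ellipse has a_t = (r₁ + r₂)/2 = 24535 km.
At r₁ the circular-orbit speed is v₁ = √(μ/r₁) = 7.73047 km/s.
On the transfer ellipse at r₁, vis-viva gives v_p = √[μ(2/r₁ − 1/a_t)] = 10.1624 km/s.
First burn Δv₁ = |v_p − v₁| = 2.432 km/s.
At r₂, v₂ = √(μ/r₂) = 3.066 km/s.
Transfer-orbit speed at r₂: v_a = √[μ(2/r₂ − 1/a_t)] = 1.599 km/s.
Second burn Δv₂ = |v₂ − v_a| = 1.467 km/s.
Total Δv = Δv₁ + Δv₂ = 3.899 km/s.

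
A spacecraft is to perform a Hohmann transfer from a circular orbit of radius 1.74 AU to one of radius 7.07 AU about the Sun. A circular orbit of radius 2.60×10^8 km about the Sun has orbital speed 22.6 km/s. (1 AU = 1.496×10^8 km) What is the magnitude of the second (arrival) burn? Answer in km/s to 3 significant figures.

Δv₂ = 4.16 km/s

From the circular-orbit relation v² = μ/r at r = 2.60×10^8 km: μ = v²r = (22.6)² × 2.60×10^8 = 1.32798×10^11 km³/s².
In km: r₁ = 1.74 × 1.496×10^8 = 2.60304×10^8 km; r₂ = 7.07 × 1.496×10^8 = 1.057672×10^9 km.
The Hohmann ellipse has a_t = (r₁ + r₂)/2 = 6.58988×10^8 km.
Circular speed at r = 1.057672×10^9 km: v_c = √(μ/r) = 11.205 km/s.
Vis-viva on the transfer ellipse at r = 1.057672×10^9 km gives v_t = √[μ(2/r − 1/a_t)] = 7.0424 km/s.
Δv₂ = |v_t − v_c| = |7.0424 − 11.205| = 4.163 km/s.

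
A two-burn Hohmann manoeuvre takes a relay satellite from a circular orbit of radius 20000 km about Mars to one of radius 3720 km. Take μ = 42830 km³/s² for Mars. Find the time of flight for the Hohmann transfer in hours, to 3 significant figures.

t = 5.45 hours

Semi-major axis of the transfer orbit: a_t = (20000 + 3720)/2 = 11860 km.
Half the transfer-orbit period gives t = π√(a_t³/μ) = 19610 s.
Converting: 19610 s ÷ 3600 s/hour = 5.45 hours.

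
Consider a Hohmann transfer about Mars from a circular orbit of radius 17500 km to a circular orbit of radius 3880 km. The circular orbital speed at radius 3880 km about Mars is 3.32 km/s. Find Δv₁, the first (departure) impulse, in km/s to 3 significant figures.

Δv₁ = 0.621 km/s

From the circular-orbit relation v² = μ/r at r = 3880 km: μ = v²r = (3.32)² × 3880 = 42766.9 km³/s².
Semi-major axis of the transfer orbit: a_t = (17500 + 3880)/2 = 10690 km.
On the circular orbit at r = 17500 km, v_c = √(μ/r) = 1.5633 km/s.
Transfer-orbit speed at the same r (vis-viva, a = a_t): v_t = √[μ(2/r − 1/a_t)] = 0.94181 km/s.
Δv₁ = |v_t − v_c| = |0.94181 − 1.5633| = 0.6215 km/s.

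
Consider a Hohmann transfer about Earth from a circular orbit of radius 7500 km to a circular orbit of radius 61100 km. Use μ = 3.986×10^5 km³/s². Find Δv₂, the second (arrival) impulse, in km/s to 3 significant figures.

Semi-major axis of the transfer orbit: a_t = (7500 + 61100)/2 = 34300 km.
Circular speed at r = 61100 km: v_c = √(μ/r) = 2.554 km/s.
Vis-viva on the transfer ellipse at r = 61100 km gives v_t = √[μ(2/r − 1/a_t)] = 1.194 km/s.
Δv₂ = |v_t − v_c| = |1.194 − 2.554| = 1.360 km/s.

Δv₂ = 1.36 km/s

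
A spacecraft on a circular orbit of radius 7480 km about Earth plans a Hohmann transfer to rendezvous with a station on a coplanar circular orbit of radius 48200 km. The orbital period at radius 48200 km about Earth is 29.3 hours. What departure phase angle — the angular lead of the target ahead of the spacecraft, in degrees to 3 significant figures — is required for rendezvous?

φ = 101°

From Kepler's third law T² = 4π²r³/μ at r = 48200 km, T = 29.3 hours = 29.3 × 3600 s = 1.0548×10^5 s: μ = 4π²r³/T² = 3.97338×10^5 km³/s².
Transfer-ellipse semi-major axis a_t = (r₁ + r₂)/2 = (7480 + 48200)/2 = 27840 km.
The half-period of the transfer ellipse is t = π√(a_t³/μ) = 23150 s.
The target's mean motion on its circular orbit is ω₂ = √(μ/r₂³) = 5.957×10^-5 rad/s.
Angle swept by the target during transfer: ω₂·t = 1.379 rad = 79.01°.
The spacecraft traverses 180° on the transfer ellipse, so the target must lead by 180° − 79.01° = 101°.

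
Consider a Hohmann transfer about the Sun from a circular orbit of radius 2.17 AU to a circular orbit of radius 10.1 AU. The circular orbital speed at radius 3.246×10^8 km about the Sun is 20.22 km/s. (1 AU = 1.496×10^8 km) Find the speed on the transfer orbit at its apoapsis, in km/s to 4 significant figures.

From the circular-orbit relation v² = μ/r at r = 3.246×10^8 km: μ = v²r = (20.22)² × 3.246×10^8 = 1.32712×10^11 km³/s².
In km: r₁ = 2.17 × 1.496×10^8 = 3.24632×10^8 km; r₂ = 10.1 × 1.496×10^8 = 1.51096×10^9 km.
The Hohmann ellipse has a_t = (r₁ + r₂)/2 = 9.17796×10^8 km.
At apoapsis, r = 1.51096×10^9 km.
Vis-viva: v = √[μ(2/r − 1/a_t)] = √[1.32712×10^11 × (2/1.51096×10^9 − 1/9.17796×10^8)] = 5.574 km/s.

v = 5.574 km/s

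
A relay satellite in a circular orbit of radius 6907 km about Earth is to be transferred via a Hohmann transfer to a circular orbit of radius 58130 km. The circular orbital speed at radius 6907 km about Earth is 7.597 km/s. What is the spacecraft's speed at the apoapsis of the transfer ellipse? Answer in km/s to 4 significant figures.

v = 1.207 km/s

From the circular-orbit relation v² = μ/r at r = 6907 km: μ = v²r = (7.597)² × 6907 = 3.98633×10^5 km³/s².
Transfer-ellipse semi-major axis a_t = (r₁ + r₂)/2 = (6907 + 58130)/2 = 32518.5 km.
At apoapsis, r = 58130 km.
From the vis-viva equation, v = √[μ(2/r − 1/a_t)] = 1.207 km/s.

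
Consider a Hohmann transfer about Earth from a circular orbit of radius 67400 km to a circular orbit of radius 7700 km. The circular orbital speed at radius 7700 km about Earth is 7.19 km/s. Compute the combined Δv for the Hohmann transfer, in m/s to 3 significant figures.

Δv = 3770 m/s

From the circular-orbit relation v² = μ/r at r = 7700 km: μ = v²r = (7.19)² × 7700 = 3.98060×10^5 km³/s².
Transfer-ellipse semi-major axis a_t = (r₁ + r₂)/2 = (67400 + 7700)/2 = 37550 km.
At r₁ the circular-orbit speed is v₁ = √(μ/r₁) = 2.430 km/s.
Transfer-orbit speed at r₁ (vis-viva): v_a = √[μ(2/r₁ − 1/a_t)] = 1.100 km/s.
First burn Δv₁ = |v_a − v₁| = 1.330 km/s.
Circular speed at r₂: v₂ = √(μ/r₂) = 7.190 km/s.
Transfer-orbit speed at r₂: v_p = √[μ(2/r₂ − 1/a_t)] = 9.633 km/s.
Second burn Δv₂ = |v₂ − v_p| = 2.443 km/s.
Total Δv = Δv₁ + Δv₂ = 3.773 km/s.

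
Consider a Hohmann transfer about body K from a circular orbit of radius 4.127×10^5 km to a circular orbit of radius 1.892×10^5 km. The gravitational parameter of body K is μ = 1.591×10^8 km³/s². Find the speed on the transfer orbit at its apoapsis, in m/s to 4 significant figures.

v = 15570 m/s

Transfer-ellipse semi-major axis a_t = (r₁ + r₂)/2 = (4.127×10^5 + 1.892×10^5)/2 = 3.0095×10^5 km.
The apoapsis of the transfer ellipse is at r = 4.127×10^5 km.
From the vis-viva equation, v = √[μ(2/r − 1/a_t)] = 15.57 km/s.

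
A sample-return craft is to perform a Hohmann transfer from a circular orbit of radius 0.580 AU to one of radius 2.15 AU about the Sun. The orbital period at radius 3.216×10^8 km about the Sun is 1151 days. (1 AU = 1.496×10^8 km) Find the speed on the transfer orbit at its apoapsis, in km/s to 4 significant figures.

From Kepler's third law T² = 4π²r³/μ at r = 3.216×10^8 km, T = 1151 days = 1151 × 86400 s = 9.94464×10^7 s: μ = 4π²r³/T² = 1.32779×10^11 km³/s².
In km: r₁ = 0.580 × 1.496×10^8 = 8.6768×10^7 km; r₂ = 2.15 × 1.496×10^8 = 3.2164×10^8 km.
Semi-major axis of the transfer orbit: a_t = (8.6768×10^7 + 3.2164×10^8)/2 = 2.04204×10^8 km.
At apoapsis, r = 3.2164×10^8 km.
Applying v² = μ(2/r − 1/a_t): v = 13.24 km/s.

v = 13.24 km/s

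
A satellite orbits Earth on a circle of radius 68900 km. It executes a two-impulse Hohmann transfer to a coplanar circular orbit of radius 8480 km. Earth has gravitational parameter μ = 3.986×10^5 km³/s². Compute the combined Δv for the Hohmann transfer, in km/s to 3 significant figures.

Δv = 3.57 km/s

Semi-major axis of the transfer orbit: a_t = (68900 + 8480)/2 = 38690 km.
At r₁ the circular-orbit speed is v₁ = √(μ/r₁) = 2.405 km/s.
On the transfer ellipse at r₁, v² = μ(2/r − 1/a) gives v_a = √[μ(2/r₁ − 1/a_t)] = 1.126 km/s.
First burn Δv₁ = |v_a − v₁| = 1.279 km/s.
Circular speed at r₂: v₂ = √(μ/r₂) = 6.856 km/s.
Transfer-orbit speed at r₂: v_p = √[μ(2/r₂ − 1/a_t)] = 9.149 km/s.
Second burn Δv₂ = |v₂ − v_p| = 2.293 km/s.
Δv = Δv₁ + Δv₂ = 1.279 + 2.293 = 3.572 km/s.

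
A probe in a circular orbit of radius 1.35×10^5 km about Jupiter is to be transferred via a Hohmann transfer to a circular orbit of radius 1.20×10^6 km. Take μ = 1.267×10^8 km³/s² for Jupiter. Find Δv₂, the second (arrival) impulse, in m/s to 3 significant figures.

The Hohmann ellipse has a_t = (r₁ + r₂)/2 = 6.675×10^5 km.
On the circular orbit at r = 1.200×10^6 km, v_c = √(μ/r) = 10.275 km/s.
Transfer-orbit speed at the same r (vis-viva, a = a_t): v_t = √[μ(2/r − 1/a_t)] = 4.6210 km/s.
Δv₂ = |v_t − v_c| = |4.6210 − 10.275| = 5.654 km/s.

Δv₂ = 5650 m/s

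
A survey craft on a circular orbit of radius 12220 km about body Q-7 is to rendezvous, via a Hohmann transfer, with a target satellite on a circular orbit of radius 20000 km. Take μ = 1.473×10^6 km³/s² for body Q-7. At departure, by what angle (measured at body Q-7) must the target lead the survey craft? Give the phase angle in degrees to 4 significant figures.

Transfer-ellipse semi-major axis a_t = (r₁ + r₂)/2 = (12220 + 20000)/2 = 16110 km.
The half-period of the transfer ellipse is t = π√(a_t³/μ) = 5293 s.
The target's mean motion on its circular orbit is ω₂ = √(μ/r₂³) = 4.291×10^-4 rad/s.
Angle swept by the target during transfer: ω₂·t = 2.2712 rad = 130.13°.
The survey craft traverses 180° on the transfer ellipse, so the target must lead by 180° − 130.13° = 49.87°.

φ = 49.87°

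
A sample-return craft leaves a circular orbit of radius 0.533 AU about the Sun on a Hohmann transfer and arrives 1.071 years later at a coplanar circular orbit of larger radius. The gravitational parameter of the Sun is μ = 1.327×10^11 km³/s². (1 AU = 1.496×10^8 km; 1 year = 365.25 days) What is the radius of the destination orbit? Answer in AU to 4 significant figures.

r₂ = 2.790 AU

In km: r₁ = 0.533 × 1.496×10^8 = 7.97368×10^7 km.
Transfer time t = 1.071 years × 365.25 × 86400 s = 3.37981896×10^7 s, and t = π√(a_t³/μ).
So a_t = (μ t²/π²)^(1/3) = (1.327×10^11 × (3.37981896×10^7)² / π²)^(1/3) = 2.4857×10^8 km.
Since a_t = (r₁ + r₂)/2, r₂ = 2a_t − r₁ = 2×2.4857×10^8 − 7.97368×10^7 = 4.174032×10^8 km.
In AU: r₂ = 4.174032×10^8 / 1.496×10^8 = 2.790 AU.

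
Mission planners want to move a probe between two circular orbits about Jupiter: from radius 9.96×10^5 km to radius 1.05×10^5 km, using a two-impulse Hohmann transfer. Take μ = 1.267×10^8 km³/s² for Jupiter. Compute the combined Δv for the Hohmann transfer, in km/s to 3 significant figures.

Δv = 18.3 km/s

Transfer-ellipse semi-major axis a_t = (r₁ + r₂)/2 = (9.960×10^5 + 1.050×10^5)/2 = 5.505×10^5 km.
Circular speed at r₁: v₁ = √(μ/r₁) = √(1.267×10^8/9.960×10^5) = 11.279 km/s.
On the transfer ellipse at r₁, v² = μ(2/r − 1/a) gives v_a = √[μ(2/r₁ − 1/a_t)] = 4.9258 km/s.
First burn Δv₁ = |v_a − v₁| = 6.353 km/s.
Circular speed at r₂: v₂ = √(μ/r₂) = 34.737 km/s.
Transfer-orbit speed at r₂: v_p = √[μ(2/r₂ − 1/a_t)] = 46.725 km/s.
Second burn Δv₂ = |v₂ − v_p| = 11.99 km/s.
Δv = Δv₁ + Δv₂ = 6.353 + 11.99 = 18.34 km/s.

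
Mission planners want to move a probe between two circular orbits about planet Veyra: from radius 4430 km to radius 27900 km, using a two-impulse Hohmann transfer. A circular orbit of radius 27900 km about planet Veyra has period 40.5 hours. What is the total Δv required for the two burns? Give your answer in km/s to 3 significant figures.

From Kepler's third law T² = 4π²r³/μ at r = 27900 km, T = 40.5 hours = 40.5 × 3600 s = 1.458×10^5 s: μ = 4π²r³/T² = 40332.7 km³/s².
The Hohmann ellipse has a_t = (r₁ + r₂)/2 = 16165 km.
Circular speed at r₁: v₁ = √(μ/r₁) = √(40332.7/4430) = 3.0174 km/s.
On the transfer ellipse at r₁, v² = μ(2/r − 1/a) gives v_p = √[μ(2/r₁ − 1/a_t)] = 3.9641 km/s.
First burn Δv₁ = |v_p − v₁| = 0.9467 km/s.
Circular speed at r₂: v₂ = √(μ/r₂) = 1.2023 km/s.
Transfer-orbit speed at r₂: v_a = √[μ(2/r₂ − 1/a_t)] = 0.62942 km/s.
Second burn Δv₂ = |v₂ − v_a| = 0.5729 km/s.
Total Δv = Δv₁ + Δv₂ = 1.520 km/s.

Δv = 1.52 km/s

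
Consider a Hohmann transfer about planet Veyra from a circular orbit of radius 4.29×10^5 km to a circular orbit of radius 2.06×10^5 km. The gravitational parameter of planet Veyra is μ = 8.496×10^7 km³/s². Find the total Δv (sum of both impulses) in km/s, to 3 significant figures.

Δv = 6.04 km/s

Semi-major axis of the transfer orbit: a_t = (4.290×10^5 + 2.060×10^5)/2 = 3.175×10^5 km.
At r₁ the circular-orbit speed is v₁ = √(μ/r₁) = 14.0727 km/s.
On the transfer ellipse at r₁, v² = μ(2/r − 1/a) gives v_a = √[μ(2/r₁ − 1/a_t)] = 11.3355 km/s.
First burn Δv₁ = |v_a − v₁| = 2.737 km/s.
Circular speed at r₂: v₂ = √(μ/r₂) = 20.308 km/s.
Transfer-orbit speed at r₂: v_p = √[μ(2/r₂ − 1/a_t)] = 23.606 km/s.
Second burn Δv₂ = |v₂ − v_p| = 3.298 km/s.
Δv = Δv₁ + Δv₂ = 2.737 + 3.298 = 6.035 km/s.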